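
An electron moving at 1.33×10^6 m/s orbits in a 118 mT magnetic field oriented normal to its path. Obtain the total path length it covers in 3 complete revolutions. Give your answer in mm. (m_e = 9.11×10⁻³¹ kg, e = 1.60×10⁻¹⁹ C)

r = mv/(qB) = 6.42×10^-5 m, so one revolution covers 2πr = 4.03×10^-4 m.
In 3 revolutions: L = 3·2πr = 1.21×10^-3 m.

L ≈ 1.21 mm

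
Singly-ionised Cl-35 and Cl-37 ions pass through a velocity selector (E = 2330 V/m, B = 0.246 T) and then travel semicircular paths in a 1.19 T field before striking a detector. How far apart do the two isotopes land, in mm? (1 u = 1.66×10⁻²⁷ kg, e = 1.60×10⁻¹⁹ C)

Both emerge at v = E/B₁ = 9470 m/s.
r = mv/(qB₂), so r₁ = 2.890×10^-3 m and r₂ = 3.055×10^-3 m, giving Δr = 1.65×10^-4 m.
After a semicircle each ion lands a diameter 2r from the entry slit, so the separation is 2Δr = 3.30×10^-4 m.

Δd ≈ 0.330 mm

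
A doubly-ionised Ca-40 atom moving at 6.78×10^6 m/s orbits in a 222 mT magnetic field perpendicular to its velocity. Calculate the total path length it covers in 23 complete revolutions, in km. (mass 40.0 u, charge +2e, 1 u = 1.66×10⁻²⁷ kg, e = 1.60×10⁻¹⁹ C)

r = mv/(qB) = 6.34 m, so one revolution covers 2πr = 39.8 m.
In 23 revolutions: L = 23·2πr = 916 m.

L ≈ 0.916 km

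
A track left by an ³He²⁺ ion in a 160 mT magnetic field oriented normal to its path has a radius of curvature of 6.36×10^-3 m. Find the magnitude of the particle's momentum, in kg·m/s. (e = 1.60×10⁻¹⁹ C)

Since qvB = mv²/r, the momentum p = mv = qBr.
p = (2×1.60×10^-19)(0.160)(6.36×10^-3) = 3.26×10^-22 kg·m/s.

p ≈ 3.26×10^-22 kg·m/s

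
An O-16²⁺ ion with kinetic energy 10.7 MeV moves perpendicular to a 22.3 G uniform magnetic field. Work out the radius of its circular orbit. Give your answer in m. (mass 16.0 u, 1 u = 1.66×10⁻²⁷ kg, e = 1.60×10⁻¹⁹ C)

r ≈ 423 m

Convert the energy: K = 10.7 MeV = 1.71×10^-12 J.
v = √(2K/m) = √(2·1.71×10^-12/2.66×10^-26) = 1.14×10^7 m/s.
r = mv/(qB) = (2.66×10^-26)(1.14×10^7) / [(2×1.60×10^-19)(2.23×10^-3)] = 423 m.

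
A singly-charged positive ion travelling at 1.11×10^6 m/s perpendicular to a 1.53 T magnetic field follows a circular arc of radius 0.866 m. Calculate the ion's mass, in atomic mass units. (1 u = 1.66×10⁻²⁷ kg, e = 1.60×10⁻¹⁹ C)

qvB = mv²/r ⇒ m = qBr/v.
m = (1×1.60×10^-19)(1.53)(0.866) / (1.11×10^6) = 1.91×10^-25 kg = 115 u.

m ≈ 115 u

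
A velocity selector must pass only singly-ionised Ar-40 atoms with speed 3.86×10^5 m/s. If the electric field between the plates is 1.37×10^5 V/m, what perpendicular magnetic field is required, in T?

B ≈ 0.355 T

qE = qvB ⇒ B = E/v = (1.37×10^5) / (3.86×10^5) = 0.355 T.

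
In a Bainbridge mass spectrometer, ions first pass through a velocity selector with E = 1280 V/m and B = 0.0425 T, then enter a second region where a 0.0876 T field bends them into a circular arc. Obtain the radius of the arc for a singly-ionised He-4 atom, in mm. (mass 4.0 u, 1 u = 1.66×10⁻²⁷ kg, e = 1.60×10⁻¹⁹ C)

r ≈ 14.3 mm

The selector passes v = E/B = 1280/0.0425 = 3.01×10^4 m/s.
In the deflection region, r = mv/(qB₂) = (6.64×10^-27)(3.01×10^4) / [(1×1.60×10^-19)(0.0876)] = 0.0143 m.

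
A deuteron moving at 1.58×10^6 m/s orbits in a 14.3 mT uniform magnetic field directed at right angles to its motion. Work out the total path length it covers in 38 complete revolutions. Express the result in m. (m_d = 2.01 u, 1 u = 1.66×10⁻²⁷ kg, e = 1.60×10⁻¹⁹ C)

L ≈ 550 m

r = mv/(qB) = 2.30 m, so one revolution covers 2πr = 14.5 m.
In 38 revolutions: L = 38·2πr = 550 m.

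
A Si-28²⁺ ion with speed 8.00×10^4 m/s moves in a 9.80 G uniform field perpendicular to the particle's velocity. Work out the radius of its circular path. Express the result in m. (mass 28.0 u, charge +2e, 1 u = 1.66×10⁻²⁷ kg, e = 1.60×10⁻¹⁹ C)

r ≈ 11.9 m

The magnetic force provides the centripetal force: qvB = mv²/r, so r = mv/(qB).
r = (4.65×10^-26 kg)(8.00×10^4 m/s) / [(2×1.60×10^-19 C)(9.80×10^-4 T)] = 11.9 m.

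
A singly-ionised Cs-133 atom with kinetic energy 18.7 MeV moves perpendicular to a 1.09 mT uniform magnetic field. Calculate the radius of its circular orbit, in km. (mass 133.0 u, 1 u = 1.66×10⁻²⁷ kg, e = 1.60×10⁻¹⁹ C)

Convert the energy: K = 18.7 MeV = 2.99×10^-12 J.
v = √(2K/m) = √(2·2.99×10^-12/2.21×10^-25) = 5.21×10^6 m/s.
r = mv/(qB) = (2.21×10^-25)(5.21×10^6) / [(1×1.60×10^-19)(1.09×10^-3)] = 6590 m.

r ≈ 6.59 km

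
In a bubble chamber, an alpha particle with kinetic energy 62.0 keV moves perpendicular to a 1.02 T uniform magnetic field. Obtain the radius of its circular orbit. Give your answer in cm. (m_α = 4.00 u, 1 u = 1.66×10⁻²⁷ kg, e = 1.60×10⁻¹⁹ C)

Convert the energy: K = 62.0 keV = 9.92×10^-15 J.
v = √(2K/m) = √(2·9.92×10^-15/6.64×10^-27) = 1.73×10^6 m/s.
r = mv/(qB) = (6.64×10^-27)(1.73×10^6) / [(2×1.60×10^-19)(1.02)] = 0.0352 m.

r ≈ 3.52 cm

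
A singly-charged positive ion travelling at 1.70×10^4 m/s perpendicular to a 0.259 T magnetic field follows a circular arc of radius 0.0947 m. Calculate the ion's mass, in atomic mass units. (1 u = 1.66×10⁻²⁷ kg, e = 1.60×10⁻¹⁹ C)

m ≈ 139 u

qvB = mv²/r ⇒ m = qBr/v.
m = (1×1.60×10^-19)(0.259)(0.0947) / (1.70×10^4) = 2.31×10^-25 kg = 139 u.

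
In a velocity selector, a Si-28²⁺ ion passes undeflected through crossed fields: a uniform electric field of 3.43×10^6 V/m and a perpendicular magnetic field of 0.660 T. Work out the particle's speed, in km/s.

For zero net force, qE = qvB, so v = E/B.
v = (3.43×10^6) / (0.660) = 5.20×10^6 m/s.

v ≈ 5200 km/s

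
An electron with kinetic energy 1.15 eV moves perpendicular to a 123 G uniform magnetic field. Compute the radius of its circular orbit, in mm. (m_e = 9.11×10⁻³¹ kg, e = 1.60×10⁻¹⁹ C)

Convert the energy: K = 1.15 eV = 1.84×10^-19 J.
v = √(2K/m) = √(2·1.84×10^-19/9.11×10^-31) = 6.36×10^5 m/s.
r = mv/(qB) = (9.11×10^-31)(6.36×10^5) / [(1×1.60×10^-19)(0.0123)] = 2.94×10^-4 m.

r ≈ 0.294 mm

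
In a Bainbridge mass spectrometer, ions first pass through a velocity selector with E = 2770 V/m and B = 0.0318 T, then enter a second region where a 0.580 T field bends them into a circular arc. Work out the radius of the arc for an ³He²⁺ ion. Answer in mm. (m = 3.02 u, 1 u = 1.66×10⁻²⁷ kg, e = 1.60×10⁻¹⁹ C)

The selector passes v = E/B = 2770/0.0318 = 8.71×10^4 m/s.
In the deflection region, r = mv/(qB₂) = (5.01×10^-27)(8.71×10^4) / [(2×1.60×10^-19)(0.580)] = 2.35×10^-3 m.

r ≈ 2.35 mm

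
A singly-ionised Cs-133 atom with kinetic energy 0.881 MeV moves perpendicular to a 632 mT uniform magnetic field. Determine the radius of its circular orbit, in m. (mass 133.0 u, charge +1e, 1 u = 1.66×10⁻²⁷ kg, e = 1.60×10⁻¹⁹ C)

r ≈ 2.47 m

Convert the energy: K = 0.881 MeV = 1.41×10^-13 J.
v = √(2K/m) = √(2·1.41×10^-13/2.21×10^-25) = 1.13×10^6 m/s.
r = mv/(qB) = (2.21×10^-25)(1.13×10^6) / [(1×1.60×10^-19)(0.632)] = 2.47 m.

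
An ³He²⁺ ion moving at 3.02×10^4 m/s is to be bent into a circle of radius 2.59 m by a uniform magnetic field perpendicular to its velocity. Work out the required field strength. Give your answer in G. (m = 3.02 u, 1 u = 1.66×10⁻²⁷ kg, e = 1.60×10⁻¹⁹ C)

qvB = mv²/r gives B = mv/(qr).
B = (5.01×10^-27)(3.02×10^4) / [(2×1.60×10^-19)(2.59)] = 1.83×10^-4 T.

B ≈ 1.83 G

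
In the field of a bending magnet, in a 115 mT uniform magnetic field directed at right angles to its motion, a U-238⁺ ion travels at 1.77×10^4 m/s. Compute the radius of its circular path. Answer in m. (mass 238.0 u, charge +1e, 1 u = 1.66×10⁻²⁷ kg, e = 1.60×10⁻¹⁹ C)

The magnetic force provides the centripetal force: qvB = mv²/r, so r = mv/(qB).
r = (3.95×10^-25 kg)(1.77×10^4 m/s) / [(1×1.60×10^-19 C)(0.115 T)] = 0.380 m.

r ≈ 0.380 m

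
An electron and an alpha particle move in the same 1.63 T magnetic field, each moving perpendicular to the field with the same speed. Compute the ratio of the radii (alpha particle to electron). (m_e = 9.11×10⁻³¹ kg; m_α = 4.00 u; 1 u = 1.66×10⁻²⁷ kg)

ratio ≈ 3640

r = mv/(qB) ⇒ at equal v, r ∝ m/q.
r_{alpha particle}/r_{electron} = 3640.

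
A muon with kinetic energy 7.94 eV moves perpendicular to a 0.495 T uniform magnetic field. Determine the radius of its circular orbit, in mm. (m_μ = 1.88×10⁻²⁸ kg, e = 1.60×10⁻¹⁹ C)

r ≈ 0.276 mm

Convert the energy: K = 7.94 eV = 1.27×10^-18 J.
v = √(2K/m) = √(2·1.27×10^-18/1.88×10^-28) = 1.16×10^5 m/s.
r = mv/(qB) = (1.88×10^-28)(1.16×10^5) / [(1×1.60×10^-19)(0.495)] = 2.76×10^-4 m.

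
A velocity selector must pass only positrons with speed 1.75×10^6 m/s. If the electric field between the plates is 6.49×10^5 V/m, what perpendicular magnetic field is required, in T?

qE = qvB ⇒ B = E/v = (6.49×10^5) / (1.75×10^6) = 0.371 T.

B ≈ 0.371 T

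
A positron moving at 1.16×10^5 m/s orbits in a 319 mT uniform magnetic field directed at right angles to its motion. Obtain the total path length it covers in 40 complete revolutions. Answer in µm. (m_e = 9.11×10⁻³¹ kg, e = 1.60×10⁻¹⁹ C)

r = mv/(qB) = 2.07×10^-6 m, so one revolution covers 2πr = 1.30×10^-5 m.
In 40 revolutions: L = 40·2πr = 5.20×10^-4 m.

L ≈ 520 µm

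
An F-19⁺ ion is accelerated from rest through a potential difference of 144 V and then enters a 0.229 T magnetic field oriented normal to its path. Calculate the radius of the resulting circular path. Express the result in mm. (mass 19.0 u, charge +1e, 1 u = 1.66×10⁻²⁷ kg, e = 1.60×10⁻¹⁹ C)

The kinetic energy gained is K = qV = (1×1.60×10^-19)(144) = 2.30×10^-17 J.
v = √(2K/m) = 3.82×10^4 m/s.
r = mv/(qB) = (3.15×10^-26)(3.82×10^4) / [(1×1.60×10^-19)(0.229)] = 0.0329 m.

r ≈ 32.9 mm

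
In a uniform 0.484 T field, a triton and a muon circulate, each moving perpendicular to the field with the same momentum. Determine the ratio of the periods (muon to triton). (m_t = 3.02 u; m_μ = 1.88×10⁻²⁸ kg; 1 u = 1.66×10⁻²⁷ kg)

T = 2πm/(qB) is independent of speed, so T₂/T₁ = (m₂/q₂)/(m₁/q₁).
T_{muon}/T_{triton} = (1.88×10^-28/1e) / (5.01×10^-27/1e) = 0.0375.

ratio ≈ 0.0375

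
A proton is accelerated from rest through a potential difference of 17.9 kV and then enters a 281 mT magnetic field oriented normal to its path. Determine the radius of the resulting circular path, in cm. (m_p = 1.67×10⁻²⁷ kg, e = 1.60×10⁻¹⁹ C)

r ≈ 6.88 cm

The kinetic energy gained is K = qV = (1×1.60×10^-19)(1.79×10^4) = 2.86×10^-15 J.
v = √(2K/m) = 1.85×10^6 m/s.
r = mv/(qB) = (1.67×10^-27)(1.85×10^6) / [(1×1.60×10^-19)(0.281)] = 0.0688 m.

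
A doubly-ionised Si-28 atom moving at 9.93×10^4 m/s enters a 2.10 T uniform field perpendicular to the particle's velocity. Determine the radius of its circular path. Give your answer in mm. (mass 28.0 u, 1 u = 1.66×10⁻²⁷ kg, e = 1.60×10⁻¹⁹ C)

The magnetic force provides the centripetal force: qvB = mv²/r, so r = mv/(qB).
r = (4.65×10^-26 kg)(9.93×10^4 m/s) / [(2×1.60×10^-19 C)(2.10 T)] = 6.87×10^-3 m.

r ≈ 6.87 mm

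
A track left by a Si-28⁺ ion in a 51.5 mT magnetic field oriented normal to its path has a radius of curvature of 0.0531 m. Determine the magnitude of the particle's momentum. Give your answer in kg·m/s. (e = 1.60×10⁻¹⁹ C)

p ≈ 4.38×10^-22 kg·m/s

Since qvB = mv²/r, the momentum p = mv = qBr.
p = (1×1.60×10^-19)(0.0515)(0.0531) = 4.38×10^-22 kg·m/s.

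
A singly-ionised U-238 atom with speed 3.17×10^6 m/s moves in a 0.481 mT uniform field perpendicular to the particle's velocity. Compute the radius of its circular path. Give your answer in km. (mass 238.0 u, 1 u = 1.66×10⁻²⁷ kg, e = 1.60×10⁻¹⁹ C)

r ≈ 16.3 km

The magnetic force provides the centripetal force: qvB = mv²/r, so r = mv/(qB).
r = (3.95×10^-25 kg)(3.17×10^6 m/s) / [(1×1.60×10^-19 C)(4.81×10^-4 T)] = 1.63×10^4 m.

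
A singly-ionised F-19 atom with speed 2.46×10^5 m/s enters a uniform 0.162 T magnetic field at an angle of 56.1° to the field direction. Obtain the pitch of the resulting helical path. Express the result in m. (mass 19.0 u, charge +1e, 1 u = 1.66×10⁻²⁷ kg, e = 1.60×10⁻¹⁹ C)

The velocity component along B is v∥ = v cos56.1° = 1.37×10^5 m/s.
The cyclotron period T = 2πm/(qB) = 7.65×10^-6 s is set by m, q, B alone.
Pitch = v∥·T = (1.37×10^5)(7.65×10^-6) = 1.05 m.

pitch ≈ 1.05 m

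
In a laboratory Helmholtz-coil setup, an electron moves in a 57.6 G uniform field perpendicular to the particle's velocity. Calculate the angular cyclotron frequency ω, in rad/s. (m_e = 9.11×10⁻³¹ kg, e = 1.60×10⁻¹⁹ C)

ω = qB/m = (1×1.60×10^-19)(5.76×10^-3) / (9.11×10^-31) = 1.01×10^9 rad/s.

ω ≈ 1.01×10^9 rad/s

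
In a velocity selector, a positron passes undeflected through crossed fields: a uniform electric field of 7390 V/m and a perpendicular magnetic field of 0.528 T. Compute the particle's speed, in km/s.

v ≈ 14.0 km/s

For zero net force, qE = qvB, so v = E/B.
v = (7390) / (0.528) = 1.40×10^4 m/s.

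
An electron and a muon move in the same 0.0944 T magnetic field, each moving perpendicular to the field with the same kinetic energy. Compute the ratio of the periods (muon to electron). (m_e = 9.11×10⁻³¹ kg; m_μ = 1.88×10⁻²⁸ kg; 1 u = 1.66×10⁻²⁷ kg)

ratio ≈ 206

T = 2πm/(qB) is independent of speed, so T₂/T₁ = (m₂/q₂)/(m₁/q₁).
T_{muon}/T_{electron} = (1.88×10^-28/1e) / (9.11×10^-31/1e) = 206.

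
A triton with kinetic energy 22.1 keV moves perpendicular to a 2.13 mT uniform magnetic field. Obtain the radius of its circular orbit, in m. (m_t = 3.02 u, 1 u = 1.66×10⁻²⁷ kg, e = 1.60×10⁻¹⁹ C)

r ≈ 17.5 m

Convert the energy: K = 22.1 keV = 3.54×10^-15 J.
v = √(2K/m) = √(2·3.54×10^-15/5.01×10^-27) = 1.19×10^6 m/s.
r = mv/(qB) = (5.01×10^-27)(1.19×10^6) / [(1×1.60×10^-19)(2.13×10^-3)] = 17.5 m.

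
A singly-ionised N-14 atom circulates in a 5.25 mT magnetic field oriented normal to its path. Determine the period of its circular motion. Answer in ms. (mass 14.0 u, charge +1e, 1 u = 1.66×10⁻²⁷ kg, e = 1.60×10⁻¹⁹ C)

T ≈ 0.174 ms

The cyclotron period is independent of speed: T = 2πm/(qB).
T = 2π(2.32×10^-26) / [(1×1.60×10^-19)(5.25×10^-3)] = 1.74×10^-4 s.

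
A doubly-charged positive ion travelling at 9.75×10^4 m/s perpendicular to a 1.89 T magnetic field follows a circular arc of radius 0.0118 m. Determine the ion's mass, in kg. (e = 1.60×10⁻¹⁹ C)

qvB = mv²/r ⇒ m = qBr/v.
m = (2×1.60×10^-19)(1.89)(0.0118) / (9.75×10^4) = 7.32×10^-26 kg.

m ≈ 7.32×10^-26 kg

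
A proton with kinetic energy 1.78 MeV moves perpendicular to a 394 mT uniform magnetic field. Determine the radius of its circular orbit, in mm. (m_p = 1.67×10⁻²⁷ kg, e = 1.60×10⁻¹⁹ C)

r ≈ 489 mm

Convert the energy: K = 1.78 MeV = 2.85×10^-13 J.
v = √(2K/m) = √(2·2.85×10^-13/1.67×10^-27) = 1.85×10^7 m/s.
r = mv/(qB) = (1.67×10^-27)(1.85×10^7) / [(1×1.60×10^-19)(0.394)] = 0.489 m.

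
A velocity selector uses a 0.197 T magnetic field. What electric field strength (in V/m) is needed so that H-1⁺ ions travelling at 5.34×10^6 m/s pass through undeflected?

qE = qvB ⇒ E = vB = (5.34×10^6)(0.197) = 1.05×10^6 V/m.

E ≈ 1.05×10^6 V/m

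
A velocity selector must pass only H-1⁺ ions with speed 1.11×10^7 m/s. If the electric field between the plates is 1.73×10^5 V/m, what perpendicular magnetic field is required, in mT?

B ≈ 15.6 mT

qE = qvB ⇒ B = E/v = (1.73×10^5) / (1.11×10^7) = 0.0156 T.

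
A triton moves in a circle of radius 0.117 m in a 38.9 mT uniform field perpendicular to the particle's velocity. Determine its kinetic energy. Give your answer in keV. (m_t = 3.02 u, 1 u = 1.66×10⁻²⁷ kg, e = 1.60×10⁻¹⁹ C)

v = qBr/m = (1×1.60×10^-19)(0.0389)(0.117) / (5.01×10^-27) = 1.45×10^5 m/s.
K = ½mv² = 0.5·(5.01×10^-27)·(1.45×10^5)² = 5.29×10^-17 J = 0.331 keV.

K ≈ 0.331 keV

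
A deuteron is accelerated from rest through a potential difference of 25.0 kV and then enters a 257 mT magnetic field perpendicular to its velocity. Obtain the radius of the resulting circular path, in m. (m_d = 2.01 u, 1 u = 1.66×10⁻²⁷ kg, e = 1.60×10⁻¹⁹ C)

r ≈ 0.126 m

The kinetic energy gained is K = qV = (1×1.60×10^-19)(2.50×10^4) = 4.00×10^-15 J.
v = √(2K/m) = 1.55×10^6 m/s.
r = mv/(qB) = (3.34×10^-27)(1.55×10^6) / [(1×1.60×10^-19)(0.257)] = 0.126 m.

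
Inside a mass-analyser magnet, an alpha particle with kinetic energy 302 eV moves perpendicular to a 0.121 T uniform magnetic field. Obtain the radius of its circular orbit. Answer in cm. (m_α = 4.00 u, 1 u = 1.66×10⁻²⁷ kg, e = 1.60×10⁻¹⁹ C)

Convert the energy: K = 302 eV = 4.83×10^-17 J.
v = √(2K/m) = √(2·4.83×10^-17/6.64×10^-27) = 1.21×10^5 m/s.
r = mv/(qB) = (6.64×10^-27)(1.21×10^5) / [(2×1.60×10^-19)(0.121)] = 0.0207 m.

r ≈ 2.07 cm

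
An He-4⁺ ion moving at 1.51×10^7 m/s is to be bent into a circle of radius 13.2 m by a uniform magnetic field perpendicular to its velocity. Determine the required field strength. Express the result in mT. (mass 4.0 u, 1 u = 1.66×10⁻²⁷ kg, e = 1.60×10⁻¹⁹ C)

qvB = mv²/r gives B = mv/(qr).
B = (6.64×10^-27)(1.51×10^7) / [(1×1.60×10^-19)(13.2)] = 0.0475 T.

B ≈ 47.5 mT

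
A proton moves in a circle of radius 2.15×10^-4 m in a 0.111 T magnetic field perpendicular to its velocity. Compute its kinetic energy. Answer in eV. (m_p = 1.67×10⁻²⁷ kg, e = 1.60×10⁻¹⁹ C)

v = qBr/m = (1×1.60×10^-19)(0.111)(2.15×10^-4) / (1.67×10^-27) = 2290 m/s.
K = ½mv² = 0.5·(1.67×10^-27)·(2290)² = 4.37×10^-21 J = 0.0273 eV.

K ≈ 0.0273 eV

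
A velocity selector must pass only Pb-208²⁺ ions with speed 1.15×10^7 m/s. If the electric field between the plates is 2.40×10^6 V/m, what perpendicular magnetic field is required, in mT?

qE = qvB ⇒ B = E/v = (2.40×10^6) / (1.15×10^7) = 0.209 T.

B ≈ 209 mT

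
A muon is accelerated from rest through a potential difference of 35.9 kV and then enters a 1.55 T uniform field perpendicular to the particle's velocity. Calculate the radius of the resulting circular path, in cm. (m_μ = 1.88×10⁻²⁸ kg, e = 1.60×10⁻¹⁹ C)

The kinetic energy gained is K = qV = (1×1.60×10^-19)(3.59×10^4) = 5.74×10^-15 J.
v = √(2K/m) = 7.82×10^6 m/s.
r = mv/(qB) = (1.88×10^-28)(7.82×10^6) / [(1×1.60×10^-19)(1.55)] = 5.93×10^-3 m.

r ≈ 0.593 cm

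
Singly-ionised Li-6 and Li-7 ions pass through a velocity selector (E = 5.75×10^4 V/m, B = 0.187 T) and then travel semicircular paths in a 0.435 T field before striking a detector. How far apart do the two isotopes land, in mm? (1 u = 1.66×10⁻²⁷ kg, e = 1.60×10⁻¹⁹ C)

Both emerge at v = E/B₁ = 3.07×10^5 m/s.
r = mv/(qB₂), so r₁ = 0.04400 m and r₂ = 0.05134 m, giving Δr = 7.33×10^-3 m.
After a semicircle each ion lands a diameter 2r from the entry slit, so the separation is 2Δr = 0.0147 m.

Δd ≈ 14.7 mm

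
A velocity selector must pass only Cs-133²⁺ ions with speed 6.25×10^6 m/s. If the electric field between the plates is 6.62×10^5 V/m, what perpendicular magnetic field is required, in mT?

qE = qvB ⇒ B = E/v = (6.62×10^5) / (6.25×10^6) = 0.106 T.

B ≈ 106 mT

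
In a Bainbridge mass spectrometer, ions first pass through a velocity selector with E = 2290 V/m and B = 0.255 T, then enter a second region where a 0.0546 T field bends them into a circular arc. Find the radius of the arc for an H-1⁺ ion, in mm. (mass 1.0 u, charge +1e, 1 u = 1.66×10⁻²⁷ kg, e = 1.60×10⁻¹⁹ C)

The selector passes v = E/B = 2290/0.255 = 8980 m/s.
In the deflection region, r = mv/(qB₂) = (1.66×10^-27)(8980) / [(1×1.60×10^-19)(0.0546)] = 1.71×10^-3 m.

r ≈ 1.71 mm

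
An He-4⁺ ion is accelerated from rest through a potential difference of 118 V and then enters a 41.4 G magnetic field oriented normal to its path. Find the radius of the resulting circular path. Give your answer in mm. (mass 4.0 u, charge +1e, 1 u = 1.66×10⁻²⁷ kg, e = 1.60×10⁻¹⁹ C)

The kinetic energy gained is K = qV = (1×1.60×10^-19)(118) = 1.89×10^-17 J.
v = √(2K/m) = 7.54×10^4 m/s.
r = mv/(qB) = (6.64×10^-27)(7.54×10^4) / [(1×1.60×10^-19)(4.14×10^-3)] = 0.756 m.

r ≈ 756 mm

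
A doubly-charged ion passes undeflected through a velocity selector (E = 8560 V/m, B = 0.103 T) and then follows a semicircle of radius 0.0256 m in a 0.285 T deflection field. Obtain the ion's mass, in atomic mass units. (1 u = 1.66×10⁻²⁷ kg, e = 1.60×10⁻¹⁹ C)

v = E/B₁ = 8.31×10^4 m/s.
From r = mv/(qB₂), m = qB₂r/v = (2×1.60×10^-19)(0.285)(0.0256) / (8.31×10^4) = 2.81×10^-26 kg.
In atomic mass units: m = 2.81×10^-26 / 1.66×10^-27 = 16.9 u.

m ≈ 16.9 u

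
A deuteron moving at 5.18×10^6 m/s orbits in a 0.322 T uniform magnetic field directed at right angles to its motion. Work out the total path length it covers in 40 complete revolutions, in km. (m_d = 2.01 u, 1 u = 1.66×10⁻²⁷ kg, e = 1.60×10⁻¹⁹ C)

L ≈ 0.0843 km

r = mv/(qB) = 0.335 m, so one revolution covers 2πr = 2.11 m.
In 40 revolutions: L = 40·2πr = 84.3 m.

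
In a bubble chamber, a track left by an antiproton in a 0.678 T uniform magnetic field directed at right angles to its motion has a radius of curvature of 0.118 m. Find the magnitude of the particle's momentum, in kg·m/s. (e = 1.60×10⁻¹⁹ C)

Since qvB = mv²/r, the momentum p = mv = qBr.
p = (1×1.60×10^-19)(0.678)(0.118) = 1.28×10^-20 kg·m/s.

p ≈ 1.28×10^-20 kg·m/s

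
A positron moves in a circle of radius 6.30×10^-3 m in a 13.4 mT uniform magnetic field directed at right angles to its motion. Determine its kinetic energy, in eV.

v = qBr/m = (1×1.60×10^-19)(0.0134)(6.30×10^-3) / (9.11×10^-31) = 1.48×10^7 m/s.
K = ½mv² = 0.5·(9.11×10^-31)·(1.48×10^7)² = 1.00×10^-16 J = 626 eV.

K ≈ 626 eV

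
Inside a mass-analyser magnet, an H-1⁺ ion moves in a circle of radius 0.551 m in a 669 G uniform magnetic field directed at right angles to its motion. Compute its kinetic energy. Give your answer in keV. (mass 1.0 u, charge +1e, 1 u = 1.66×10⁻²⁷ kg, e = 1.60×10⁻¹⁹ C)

v = qBr/m = (1×1.60×10^-19)(0.0669)(0.551) / (1.66×10^-27) = 3.55×10^6 m/s.
K = ½mv² = 0.5·(1.66×10^-27)·(3.55×10^6)² = 1.05×10^-14 J = 65.5 keV.

K ≈ 65.5 keV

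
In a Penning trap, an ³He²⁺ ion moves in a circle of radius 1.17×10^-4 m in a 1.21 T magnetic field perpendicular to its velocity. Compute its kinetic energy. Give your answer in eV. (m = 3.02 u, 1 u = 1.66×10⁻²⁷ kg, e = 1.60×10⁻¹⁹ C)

v = qBr/m = (2×1.60×10^-19)(1.21)(1.17×10^-4) / (5.01×10^-27) = 9040 m/s.
K = ½mv² = 0.5·(5.01×10^-27)·(9040)² = 2.05×10^-19 J = 1.28 eV.

K ≈ 1.28 eV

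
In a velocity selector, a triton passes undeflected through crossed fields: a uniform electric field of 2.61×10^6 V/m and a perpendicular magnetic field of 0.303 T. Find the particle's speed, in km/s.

For zero net force, qE = qvB, so v = E/B.
v = (2.61×10^6) / (0.303) = 8.61×10^6 m/s.

v ≈ 8610 km/s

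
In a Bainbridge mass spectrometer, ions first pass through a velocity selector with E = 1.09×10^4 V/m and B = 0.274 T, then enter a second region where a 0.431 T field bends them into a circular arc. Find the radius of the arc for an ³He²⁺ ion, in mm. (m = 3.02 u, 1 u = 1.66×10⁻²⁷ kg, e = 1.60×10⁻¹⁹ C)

The selector passes v = E/B = 1.09×10^4/0.274 = 3.98×10^4 m/s.
In the deflection region, r = mv/(qB₂) = (5.01×10^-27)(3.98×10^4) / [(2×1.60×10^-19)(0.431)] = 1.45×10^-3 m.

r ≈ 1.45 mm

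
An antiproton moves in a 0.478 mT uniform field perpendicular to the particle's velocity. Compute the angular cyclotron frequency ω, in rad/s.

ω ≈ 4.58×10^4 rad/s

ω = qB/m = (1×1.60×10^-19)(4.78×10^-4) / (1.67×10^-27) = 4.58×10^4 rad/s.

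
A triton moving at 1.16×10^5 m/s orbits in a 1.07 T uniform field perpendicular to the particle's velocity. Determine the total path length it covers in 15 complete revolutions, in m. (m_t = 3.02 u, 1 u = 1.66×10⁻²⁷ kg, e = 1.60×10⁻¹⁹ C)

r = mv/(qB) = 3.40×10^-3 m, so one revolution covers 2πr = 0.0213 m.
In 15 revolutions: L = 15·2πr = 0.320 m.

L ≈ 0.320 m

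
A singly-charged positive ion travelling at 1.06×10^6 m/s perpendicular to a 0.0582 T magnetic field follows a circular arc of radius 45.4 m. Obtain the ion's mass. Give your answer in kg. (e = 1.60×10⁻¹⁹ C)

m ≈ 3.99×10^-25 kg

qvB = mv²/r ⇒ m = qBr/v.
m = (1×1.60×10^-19)(0.0582)(45.4) / (1.06×10^6) = 3.99×10^-25 kg.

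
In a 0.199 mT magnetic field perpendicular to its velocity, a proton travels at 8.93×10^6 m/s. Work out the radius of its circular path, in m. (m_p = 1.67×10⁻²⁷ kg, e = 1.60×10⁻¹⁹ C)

The magnetic force provides the centripetal force: qvB = mv²/r, so r = mv/(qB).
r = (1.67×10^-27 kg)(8.93×10^6 m/s) / [(1×1.60×10^-19 C)(1.99×10^-4 T)] = 468 m.

r ≈ 468 m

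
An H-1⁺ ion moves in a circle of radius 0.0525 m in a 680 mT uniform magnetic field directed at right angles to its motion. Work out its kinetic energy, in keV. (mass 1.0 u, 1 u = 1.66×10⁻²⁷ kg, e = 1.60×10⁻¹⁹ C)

v = qBr/m = (1×1.60×10^-19)(0.680)(0.0525) / (1.66×10^-27) = 3.44×10^6 m/s.
K = ½mv² = 0.5·(1.66×10^-27)·(3.44×10^6)² = 9.83×10^-15 J = 61.4 keV.

K ≈ 61.4 keV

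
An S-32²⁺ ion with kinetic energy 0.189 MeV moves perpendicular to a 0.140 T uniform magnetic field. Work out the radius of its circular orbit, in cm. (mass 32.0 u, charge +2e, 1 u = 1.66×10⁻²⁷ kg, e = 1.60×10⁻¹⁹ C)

Convert the energy: K = 0.189 MeV = 3.02×10^-14 J.
v = √(2K/m) = √(2·3.02×10^-14/5.31×10^-26) = 1.07×10^6 m/s.
r = mv/(qB) = (5.31×10^-26)(1.07×10^6) / [(2×1.60×10^-19)(0.140)] = 1.27 m.

r ≈ 127 cm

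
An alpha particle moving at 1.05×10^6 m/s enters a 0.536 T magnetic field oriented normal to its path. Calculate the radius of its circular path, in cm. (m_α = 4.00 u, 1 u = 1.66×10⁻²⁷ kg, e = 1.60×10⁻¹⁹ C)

The magnetic force provides the centripetal force: qvB = mv²/r, so r = mv/(qB).
r = (6.64×10^-27 kg)(1.05×10^6 m/s) / [(2×1.60×10^-19 C)(0.536 T)] = 0.0406 m.

r ≈ 4.06 cm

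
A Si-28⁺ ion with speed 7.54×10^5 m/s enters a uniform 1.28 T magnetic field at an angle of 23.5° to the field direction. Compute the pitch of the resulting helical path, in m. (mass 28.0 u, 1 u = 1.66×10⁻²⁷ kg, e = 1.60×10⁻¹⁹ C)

pitch ≈ 0.986 m

The velocity component along B is v∥ = v cos23.5° = 6.91×10^5 m/s.
The cyclotron period T = 2πm/(qB) = 1.43×10^-6 s is set by m, q, B alone.
Pitch = v∥·T = (6.91×10^5)(1.43×10^-6) = 0.986 m.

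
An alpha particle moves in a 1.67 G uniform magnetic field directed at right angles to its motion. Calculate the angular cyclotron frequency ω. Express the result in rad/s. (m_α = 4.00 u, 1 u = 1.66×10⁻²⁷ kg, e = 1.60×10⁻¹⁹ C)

ω ≈ 8050 rad/s

ω = qB/m = (2×1.60×10^-19)(1.67×10^-4) / (6.64×10^-27) = 8050 rad/s.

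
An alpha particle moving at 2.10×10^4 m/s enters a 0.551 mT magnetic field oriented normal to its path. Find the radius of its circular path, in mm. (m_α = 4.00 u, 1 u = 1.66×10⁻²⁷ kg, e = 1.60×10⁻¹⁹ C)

r ≈ 791 mm

The magnetic force provides the centripetal force: qvB = mv²/r, so r = mv/(qB).
r = (6.64×10^-27 kg)(2.10×10^4 m/s) / [(2×1.60×10^-19 C)(5.51×10^-4 T)] = 0.791 m.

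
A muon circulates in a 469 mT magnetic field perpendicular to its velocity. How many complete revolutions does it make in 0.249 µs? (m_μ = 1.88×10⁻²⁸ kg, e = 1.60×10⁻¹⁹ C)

N = 15

T = 2πm/(qB) = 2π(1.88×10^-28) / [(1×1.60×10^-19)(0.469)] = 1.5741×10^-8 s.
N = t/T = 2.49×10^-7 / 1.5741×10^-8 ≈ 15.82, so 15 complete revolutions.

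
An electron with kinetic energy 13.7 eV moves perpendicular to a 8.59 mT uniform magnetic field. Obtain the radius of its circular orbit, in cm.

r ≈ 0.145 cm

Convert the energy: K = 13.7 eV = 2.19×10^-18 J.
v = √(2K/m) = √(2·2.19×10^-18/9.11×10^-31) = 2.19×10^6 m/s.
r = mv/(qB) = (9.11×10^-31)(2.19×10^6) / [(1×1.60×10^-19)(8.59×10^-3)] = 1.45×10^-3 m.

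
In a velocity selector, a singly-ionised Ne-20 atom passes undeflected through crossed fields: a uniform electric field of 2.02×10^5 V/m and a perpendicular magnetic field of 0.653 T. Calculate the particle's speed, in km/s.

v ≈ 309 km/s

For zero net force, qE = qvB, so v = E/B.
v = (2.02×10^5) / (0.653) = 3.09×10^5 m/s.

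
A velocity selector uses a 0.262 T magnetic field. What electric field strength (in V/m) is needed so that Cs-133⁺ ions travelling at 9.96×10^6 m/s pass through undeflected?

qE = qvB ⇒ E = vB = (9.96×10^6)(0.262) = 2.61×10^6 V/m.

E ≈ 2.61×10^6 V/m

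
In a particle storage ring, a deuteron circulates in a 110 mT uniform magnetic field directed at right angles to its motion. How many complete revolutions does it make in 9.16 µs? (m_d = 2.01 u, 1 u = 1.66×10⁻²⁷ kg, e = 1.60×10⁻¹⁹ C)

N = 7

T = 2πm/(qB) = 2π(3.3366×10^-27) / [(1×1.60×10^-19)(0.110)] = 1.1912×10^-6 s.
N = t/T = 9.16×10^-6 / 1.1912×10^-6 ≈ 7.69, so 7 complete revolutions.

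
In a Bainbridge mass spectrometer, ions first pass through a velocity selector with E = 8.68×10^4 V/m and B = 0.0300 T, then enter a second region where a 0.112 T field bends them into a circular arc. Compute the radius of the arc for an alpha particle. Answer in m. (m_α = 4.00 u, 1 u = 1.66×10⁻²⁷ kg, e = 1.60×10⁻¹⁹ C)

The selector passes v = E/B = 8.68×10^4/0.0300 = 2.89×10^6 m/s.
In the deflection region, r = mv/(qB₂) = (6.64×10^-27)(2.89×10^6) / [(2×1.60×10^-19)(0.112)] = 0.536 m.

r ≈ 0.536 m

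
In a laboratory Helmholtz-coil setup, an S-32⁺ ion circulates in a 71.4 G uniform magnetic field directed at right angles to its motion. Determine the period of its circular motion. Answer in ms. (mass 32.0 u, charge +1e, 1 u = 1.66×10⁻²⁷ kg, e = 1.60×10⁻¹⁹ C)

T ≈ 0.292 ms

The cyclotron period is independent of speed: T = 2πm/(qB).
T = 2π(5.31×10^-26) / [(1×1.60×10^-19)(7.14×10^-3)] = 2.92×10^-4 s.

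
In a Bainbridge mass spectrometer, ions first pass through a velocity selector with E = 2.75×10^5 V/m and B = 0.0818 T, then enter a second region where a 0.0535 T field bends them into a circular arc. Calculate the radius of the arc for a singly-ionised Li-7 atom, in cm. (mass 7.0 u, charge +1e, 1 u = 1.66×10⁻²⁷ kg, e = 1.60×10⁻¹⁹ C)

r ≈ 456 cm

The selector passes v = E/B = 2.75×10^5/0.0818 = 3.36×10^6 m/s.
In the deflection region, r = mv/(qB₂) = (1.16×10^-26)(3.36×10^6) / [(1×1.60×10^-19)(0.0535)] = 4.56 m.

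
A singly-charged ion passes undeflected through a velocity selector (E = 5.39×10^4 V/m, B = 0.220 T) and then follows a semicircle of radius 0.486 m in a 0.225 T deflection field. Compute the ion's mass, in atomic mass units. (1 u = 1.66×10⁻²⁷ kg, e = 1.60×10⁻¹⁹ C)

m ≈ 43.0 u

v = E/B₁ = 2.45×10^5 m/s.
From r = mv/(qB₂), m = qB₂r/v = (1×1.60×10^-19)(0.225)(0.486) / (2.45×10^5) = 7.14×10^-26 kg.
In atomic mass units: m = 7.14×10^-26 / 1.66×10^-27 = 43.0 u.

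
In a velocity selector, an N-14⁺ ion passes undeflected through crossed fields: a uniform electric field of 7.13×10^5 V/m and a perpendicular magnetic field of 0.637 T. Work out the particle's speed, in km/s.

For zero net force, qE = qvB, so v = E/B.
v = (7.13×10^5) / (0.637) = 1.12×10^6 m/s.

v ≈ 1120 km/s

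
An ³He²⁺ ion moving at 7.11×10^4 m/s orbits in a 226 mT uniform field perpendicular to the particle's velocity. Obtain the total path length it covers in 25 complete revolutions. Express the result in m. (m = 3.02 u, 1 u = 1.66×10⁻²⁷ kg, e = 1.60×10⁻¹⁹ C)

L ≈ 0.774 m

r = mv/(qB) = 4.93×10^-3 m, so one revolution covers 2πr = 0.0310 m.
In 25 revolutions: L = 25·2πr = 0.774 m.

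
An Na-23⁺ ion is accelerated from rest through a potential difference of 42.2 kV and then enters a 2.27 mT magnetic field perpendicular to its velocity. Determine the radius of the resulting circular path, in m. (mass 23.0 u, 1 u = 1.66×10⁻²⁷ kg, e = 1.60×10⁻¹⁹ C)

r ≈ 62.5 m

The kinetic energy gained is K = qV = (1×1.60×10^-19)(4.22×10^4) = 6.75×10^-15 J.
v = √(2K/m) = 5.95×10^5 m/s.
r = mv/(qB) = (3.82×10^-26)(5.95×10^5) / [(1×1.60×10^-19)(2.27×10^-3)] = 62.5 m.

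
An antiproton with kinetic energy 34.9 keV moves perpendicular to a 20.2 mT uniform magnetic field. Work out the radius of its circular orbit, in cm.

Convert the energy: K = 34.9 keV = 5.58×10^-15 J.
v = √(2K/m) = √(2·5.58×10^-15/1.67×10^-27) = 2.59×10^6 m/s.
r = mv/(qB) = (1.67×10^-27)(2.59×10^6) / [(1×1.60×10^-19)(0.0202)] = 1.34 m.

r ≈ 134 cm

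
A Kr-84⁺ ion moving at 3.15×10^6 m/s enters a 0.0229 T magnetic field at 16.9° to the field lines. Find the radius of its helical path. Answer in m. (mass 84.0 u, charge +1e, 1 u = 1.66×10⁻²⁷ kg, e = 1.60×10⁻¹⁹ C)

r ≈ 34.8 m

Only the perpendicular component v⊥ = v sin16.9° = 9.16×10^5 m/s is bent by the field.
r = m v⊥ /(qB) = (1.39×10^-25)(9.16×10^5) / [(1×1.60×10^-19)(0.0229)] = 34.8 m.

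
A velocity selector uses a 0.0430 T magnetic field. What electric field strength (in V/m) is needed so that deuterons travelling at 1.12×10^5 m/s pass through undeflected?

E ≈ 4820 V/m

qE = qvB ⇒ E = vB = (1.12×10^5)(0.0430) = 4820 V/m.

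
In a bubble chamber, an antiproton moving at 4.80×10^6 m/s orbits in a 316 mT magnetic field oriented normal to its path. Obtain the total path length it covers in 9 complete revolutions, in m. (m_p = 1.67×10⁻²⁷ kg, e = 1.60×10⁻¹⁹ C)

r = mv/(qB) = 0.159 m, so one revolution covers 2πr = 0.996 m.
In 9 revolutions: L = 9·2πr = 8.97 m.

L ≈ 8.97 m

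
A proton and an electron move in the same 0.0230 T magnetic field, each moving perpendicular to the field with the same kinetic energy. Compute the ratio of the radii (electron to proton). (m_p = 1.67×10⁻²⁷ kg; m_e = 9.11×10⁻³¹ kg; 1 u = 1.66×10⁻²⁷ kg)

ratio ≈ 0.0234

r = √(2mK)/(qB) ⇒ at equal K, r ∝ √m/q.
r_{electron}/r_{proton} = 0.0234.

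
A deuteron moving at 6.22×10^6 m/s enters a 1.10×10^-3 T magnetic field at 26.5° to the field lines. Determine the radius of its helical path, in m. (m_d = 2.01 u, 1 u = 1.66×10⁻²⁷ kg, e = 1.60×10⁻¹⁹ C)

r ≈ 52.6 m

Only the perpendicular component v⊥ = v sin26.5° = 2.78×10^6 m/s is bent by the field.
r = m v⊥ /(qB) = (3.34×10^-27)(2.78×10^6) / [(1×1.60×10^-19)(1.10×10^-3)] = 52.6 m.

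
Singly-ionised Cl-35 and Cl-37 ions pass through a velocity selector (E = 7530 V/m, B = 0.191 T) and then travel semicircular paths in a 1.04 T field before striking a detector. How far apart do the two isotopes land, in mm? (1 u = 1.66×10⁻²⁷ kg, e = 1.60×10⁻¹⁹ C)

Δd ≈ 1.57 mm

Both emerge at v = E/B₁ = 3.94×10^4 m/s.
r = mv/(qB₂), so r₁ = 0.013765 m and r₂ = 0.014552 m, giving Δr = 7.87×10^-4 m.
After a semicircle each ion lands a diameter 2r from the entry slit, so the separation is 2Δr = 1.57×10^-3 m.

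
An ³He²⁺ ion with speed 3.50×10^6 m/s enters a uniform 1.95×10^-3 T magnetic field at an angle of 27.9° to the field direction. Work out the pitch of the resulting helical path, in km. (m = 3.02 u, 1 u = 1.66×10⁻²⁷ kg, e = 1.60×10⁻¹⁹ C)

The velocity component along B is v∥ = v cos27.9° = 3.09×10^6 m/s.
The cyclotron period T = 2πm/(qB) = 5.05×10^-5 s is set by m, q, B alone.
Pitch = v∥·T = (3.09×10^6)(5.05×10^-5) = 156 m.

pitch ≈ 0.156 km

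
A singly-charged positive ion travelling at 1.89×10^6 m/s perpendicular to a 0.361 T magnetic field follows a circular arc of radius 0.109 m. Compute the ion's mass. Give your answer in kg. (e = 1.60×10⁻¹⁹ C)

m ≈ 3.33×10^-27 kg

qvB = mv²/r ⇒ m = qBr/v.
m = (1×1.60×10^-19)(0.361)(0.109) / (1.89×10^6) = 3.33×10^-27 kg.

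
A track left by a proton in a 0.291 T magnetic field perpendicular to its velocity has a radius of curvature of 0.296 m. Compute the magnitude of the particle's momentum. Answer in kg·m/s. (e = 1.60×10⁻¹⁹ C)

Since qvB = mv²/r, the momentum p = mv = qBr.
p = (1×1.60×10^-19)(0.291)(0.296) = 1.38×10^-20 kg·m/s.

p ≈ 1.38×10^-20 kg·m/s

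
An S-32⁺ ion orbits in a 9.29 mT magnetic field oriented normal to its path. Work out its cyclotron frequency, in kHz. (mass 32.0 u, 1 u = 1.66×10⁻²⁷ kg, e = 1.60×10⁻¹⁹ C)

f ≈ 4.45 kHz

f = qB/(2πm) = (1×1.60×10^-19)(9.29×10^-3) / [2π(5.31×10^-26)] = 4450 Hz.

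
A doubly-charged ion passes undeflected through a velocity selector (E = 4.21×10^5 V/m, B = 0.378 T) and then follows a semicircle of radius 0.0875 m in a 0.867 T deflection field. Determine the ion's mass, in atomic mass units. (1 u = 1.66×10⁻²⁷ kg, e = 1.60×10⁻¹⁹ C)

v = E/B₁ = 1.11×10^6 m/s.
From r = mv/(qB₂), m = qB₂r/v = (2×1.60×10^-19)(0.867)(0.0875) / (1.11×10^6) = 2.18×10^-26 kg.
In atomic mass units: m = 2.18×10^-26 / 1.66×10^-27 = 13.1 u.

m ≈ 13.1 u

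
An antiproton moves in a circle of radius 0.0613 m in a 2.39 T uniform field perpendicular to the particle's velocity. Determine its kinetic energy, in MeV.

K ≈ 1.03 MeV

v = qBr/m = (1×1.60×10^-19)(2.39)(0.0613) / (1.67×10^-27) = 1.40×10^7 m/s.
K = ½mv² = 0.5·(1.67×10^-27)·(1.40×10^7)² = 1.65×10^-13 J = 1.03 MeV.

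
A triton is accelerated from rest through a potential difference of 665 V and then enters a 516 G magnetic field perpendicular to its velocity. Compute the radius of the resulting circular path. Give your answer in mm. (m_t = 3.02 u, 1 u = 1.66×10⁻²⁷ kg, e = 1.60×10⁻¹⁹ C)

r ≈ 125 mm

The kinetic energy gained is K = qV = (1×1.60×10^-19)(665) = 1.06×10^-16 J.
v = √(2K/m) = 2.06×10^5 m/s.
r = mv/(qB) = (5.01×10^-27)(2.06×10^5) / [(1×1.60×10^-19)(0.0516)] = 0.125 m.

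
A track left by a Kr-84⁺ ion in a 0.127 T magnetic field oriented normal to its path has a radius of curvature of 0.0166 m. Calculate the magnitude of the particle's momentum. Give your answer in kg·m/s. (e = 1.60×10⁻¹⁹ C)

Since qvB = mv²/r, the momentum p = mv = qBr.
p = (1×1.60×10^-19)(0.127)(0.0166) = 3.37×10^-22 kg·m/s.

p ≈ 3.37×10^-22 kg·m/s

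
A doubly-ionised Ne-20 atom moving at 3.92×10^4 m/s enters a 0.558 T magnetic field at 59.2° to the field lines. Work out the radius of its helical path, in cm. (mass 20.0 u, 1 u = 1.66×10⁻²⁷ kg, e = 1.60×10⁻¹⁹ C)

Only the perpendicular component v⊥ = v sin59.2° = 3.37×10^4 m/s is bent by the field.
r = m v⊥ /(qB) = (3.32×10^-26)(3.37×10^4) / [(2×1.60×10^-19)(0.558)] = 6.26×10^-3 m.

r ≈ 0.626 cm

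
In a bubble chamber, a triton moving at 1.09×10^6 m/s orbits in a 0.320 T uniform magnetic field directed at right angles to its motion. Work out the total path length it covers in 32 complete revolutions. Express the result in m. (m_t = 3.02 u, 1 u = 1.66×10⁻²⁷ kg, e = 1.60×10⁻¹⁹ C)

L ≈ 21.5 m

r = mv/(qB) = 0.107 m, so one revolution covers 2πr = 0.671 m.
In 32 revolutions: L = 32·2πr = 21.5 m.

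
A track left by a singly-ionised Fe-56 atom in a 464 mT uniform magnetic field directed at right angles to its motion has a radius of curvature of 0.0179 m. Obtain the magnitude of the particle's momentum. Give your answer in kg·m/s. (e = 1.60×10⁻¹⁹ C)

Since qvB = mv²/r, the momentum p = mv = qBr.
p = (1×1.60×10^-19)(0.464)(0.0179) = 1.33×10^-21 kg·m/s.

p ≈ 1.33×10^-21 kg·m/s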